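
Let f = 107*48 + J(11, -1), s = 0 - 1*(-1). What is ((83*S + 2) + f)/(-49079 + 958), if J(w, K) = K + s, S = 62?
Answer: -10284/48121 ≈ -0.21371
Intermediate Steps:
s = 1 (s = 0 + 1 = 1)
J(w, K) = 1 + K (J(w, K) = K + 1 = 1 + K)
f = 5136 (f = 107*48 + (1 - 1) = 5136 + 0 = 5136)
((83*S + 2) + f)/(-49079 + 958) = ((83*62 + 2) + 5136)/(-49079 + 958) = ((5146 + 2) + 5136)/(-48121) = (5148 + 5136)*(-1/48121) = 10284*(-1/48121) = -10284/48121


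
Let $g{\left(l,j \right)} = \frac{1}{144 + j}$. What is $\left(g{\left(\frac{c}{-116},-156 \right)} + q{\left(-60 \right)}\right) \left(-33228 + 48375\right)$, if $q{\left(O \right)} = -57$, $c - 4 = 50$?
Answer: $- \frac{3458565}{4} \approx -8.6464 \cdot 10^{5}$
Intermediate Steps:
$c = 54$ ($c = 4 + 50 = 54$)
$\left(g{\left(\frac{c}{-116},-156 \right)} + q{\left(-60 \right)}\right) \left(-33228 + 48375\right) = \left(\frac{1}{144 - 156} - 57\right) \left(-33228 + 48375\right) = \left(\frac{1}{-12} - 57\right) 15147 = \left(- \frac{1}{12} - 57\right) 15147 = \left(- \frac{685}{12}\right) 15147 = - \frac{3458565}{4}$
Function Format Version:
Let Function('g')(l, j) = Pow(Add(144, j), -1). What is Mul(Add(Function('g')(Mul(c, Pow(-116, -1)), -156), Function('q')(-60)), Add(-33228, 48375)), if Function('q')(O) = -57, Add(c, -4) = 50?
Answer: Rational(-3458565, 4) ≈ -8.6464e+5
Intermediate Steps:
c = 54 (c = Add(4, 50) = 54)
Mul(Add(Function('g')(Mul(c, Pow(-116, -1)), -156), Function('q')(-60)), Add(-33228, 48375)) = Mul(Add(Pow(Add(144, -156), -1), -57), Add(-33228, 48375)) = Mul(Add(Pow(-12, -1), -57), 15147) = Mul(Add(Rational(-1, 12), -57), 15147) = Mul(Rational(-685, 12), 15147) = Rational(-3458565, 4)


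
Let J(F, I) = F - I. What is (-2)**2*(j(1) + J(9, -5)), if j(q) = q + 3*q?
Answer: 72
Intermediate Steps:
j(q) = 4*q
(-2)**2*(j(1) + J(9, -5)) = (-2)**2*(4*1 + (9 - 1*(-5))) = 4*(4 + (9 + 5)) = 4*(4 + 14) = 4*18 = 72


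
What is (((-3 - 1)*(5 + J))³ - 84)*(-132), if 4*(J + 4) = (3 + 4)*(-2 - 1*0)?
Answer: -120912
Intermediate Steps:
J = -15/2 (J = -4 + ((3 + 4)*(-2 - 1*0))/4 = -4 + (7*(-2 + 0))/4 = -4 + (7*(-2))/4 = -4 + (¼)*(-14) = -4 - 7/2 = -15/2 ≈ -7.5000)
(((-3 - 1)*(5 + J))³ - 84)*(-132) = (((-3 - 1)*(5 - 15/2))³ - 84)*(-132) = ((-4*(-5/2))³ - 84)*(-132) = (10³ - 84)*(-132) = (1000 - 84)*(-132) = 916*(-132) = -120912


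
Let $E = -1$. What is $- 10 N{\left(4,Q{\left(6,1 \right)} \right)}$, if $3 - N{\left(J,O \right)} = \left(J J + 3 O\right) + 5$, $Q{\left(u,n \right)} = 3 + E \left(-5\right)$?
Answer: $420$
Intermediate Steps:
$Q{\left(u,n \right)} = 8$ ($Q{\left(u,n \right)} = 3 - -5 = 3 + 5 = 8$)
$N{\left(J,O \right)} = -2 - J^{2} - 3 O$ ($N{\left(J,O \right)} = 3 - \left(\left(J J + 3 O\right) + 5\right) = 3 - \left(\left(J^{2} + 3 O\right) + 5\right) = 3 - \left(5 + J^{2} + 3 O\right) = -2 - J^{2} - 3 O$)
$- 10 N{\left(4,Q{\left(6,1 \right)} \right)} = - 10 \left(-2 - 4^{2} - 24\right) = - 10 \left(-2 - 16 - 24\right) = \left(-10\right) \left(-42\right) = 420$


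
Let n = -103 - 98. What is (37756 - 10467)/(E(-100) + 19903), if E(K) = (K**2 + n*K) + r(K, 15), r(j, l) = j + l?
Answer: 27289/49918 ≈ 0.54668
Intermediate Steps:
n = -201
E(K) = 15 + K**2 - 200*K (E(K) = (K**2 - 201*K) + (K + 15) = (K**2 - 201*K) + (15 + K) = 15 + K**2 - 200*K)
(37756 - 10467)/(E(-100) + 19903) = (37756 - 10467)/((15 + (-100)**2 - 200*(-100)) + 19903) = 27289/((15 + 10000 + 20000) + 19903) = 27289/(30015 + 19903) = 27289/49918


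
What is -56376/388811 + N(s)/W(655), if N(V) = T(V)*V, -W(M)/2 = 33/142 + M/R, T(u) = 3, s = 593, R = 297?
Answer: -14591563666839/39974047721 ≈ -365.03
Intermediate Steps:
W(M) = -33/71 - 2*M/297 (W(M) = -2*(33/142 + M/297) = -33/71 - 2*M/297)
N(V) = 3*V
-56376/388811 + N(s)/W(655) = -56376/388811 + (3*593)/(-33/71 - 2/297*655) = -56376*1/388811 + 1779/(-33/71 - 1310/297) = -56376/388811 + 1779/(-102811/21087) = -56376/388811 + 1779*(-21087/102811) = -56376/388811 - 37513773/102811 = -14591563666839/39974047721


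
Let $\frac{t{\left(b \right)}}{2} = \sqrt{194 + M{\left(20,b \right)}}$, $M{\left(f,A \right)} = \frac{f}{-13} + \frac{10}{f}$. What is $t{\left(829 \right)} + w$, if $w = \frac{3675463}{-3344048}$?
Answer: $- \frac{3675463}{3344048} + \frac{\sqrt{130442}}{13} \approx 26.683$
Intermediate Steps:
$M{\left(f,A \right)} = \frac{10}{f} - \frac{f}{13}$ ($M{\left(f,A \right)} = f \left(- \frac{1}{13}\right) + \frac{10}{f} = - \frac{f}{13} + \frac{10}{f} = \frac{10}{f} - \frac{f}{13}$)
$t{\left(b \right)} = \frac{\sqrt{130442}}{13}$ ($t{\left(b \right)} = 2 \sqrt{194 + \left(\frac{10}{20} - \frac{20}{13}\right)} = 2 \sqrt{194 + \left(10 \cdot \frac{1}{20} - \frac{20}{13}\right)} = 2 \sqrt{194 + \left(\frac{1}{2} - \frac{20}{13}\right)} = 2 \sqrt{194 - \frac{27}{26}} = 2 \sqrt{\frac{5017}{26}} = 2 \frac{\sqrt{130442}}{26} = \frac{\sqrt{130442}}{13}$)
$w = - \frac{3675463}{3344048}$ ($w = 3675463 \left(- \frac{1}{3344048}\right) = - \frac{3675463}{3344048} \approx -1.0991$)
$t{\left(829 \right)} + w = \frac{\sqrt{130442}}{13} - \frac{3675463}{3344048} = - \frac{3675463}{3344048} + \frac{\sqrt{130442}}{13}$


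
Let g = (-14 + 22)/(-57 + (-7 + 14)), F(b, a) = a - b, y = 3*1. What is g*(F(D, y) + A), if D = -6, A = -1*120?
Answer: 444/25 ≈ 17.760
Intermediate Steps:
A = -120
y = 3
g = -4/25 (g = 8/(-57 + 7) = 8/(-50) = 8*(-1/50) = -4/25 ≈ -0.16000)
g*(F(D, y) + A) = -4*((3 - 1*(-6)) - 120)/25 = -4*((3 + 6) - 120)/25 = -4*(9 - 120)/25 = -4/25*(-111) = 444/25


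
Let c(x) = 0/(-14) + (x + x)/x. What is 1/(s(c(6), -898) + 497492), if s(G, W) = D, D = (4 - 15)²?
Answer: 1/497613 ≈ 2.0096e-6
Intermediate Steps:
c(x) = 2 (c(x) = 0*(-1/14) + (2*x)/x = 0 + 2 = 2)
D = 121 (D = (-11)² = 121)
s(G, W) = 121
1/(s(c(6), -898) + 497492) = 1/(121 + 497492) = 1/497613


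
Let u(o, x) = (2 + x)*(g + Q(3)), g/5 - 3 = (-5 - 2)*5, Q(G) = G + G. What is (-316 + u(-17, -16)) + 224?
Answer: 2064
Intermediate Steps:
Q(G) = 2*G
g = -160 (g = 15 + 5*((-5 - 2)*5) = 15 + 5*(-7*5) = 15 + 5*(-35) = 15 - 175 = -160)
u(o, x) = -308 - 154*x (u(o, x) = (2 + x)*(-160 + 2*3) = (2 + x)*(-160 + 6) = (2 + x)*(-154) = -308 - 154*x)
(-316 + u(-17, -16)) + 224 = (-316 + (-308 - 154*(-16))) + 224 = (-316 + (-308 + 2464)) + 224 = (-316 + 2156) + 224 = 1840 + 224 = 2064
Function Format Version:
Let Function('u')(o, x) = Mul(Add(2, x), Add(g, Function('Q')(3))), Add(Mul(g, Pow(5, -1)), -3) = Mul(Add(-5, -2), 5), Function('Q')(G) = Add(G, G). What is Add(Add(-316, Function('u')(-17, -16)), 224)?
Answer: 2064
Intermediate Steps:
Function('Q')(G) = Mul(2, G)
g = -160 (g = Add(15, Mul(5, Mul(Add(-5, -2), 5))) = Add(15, Mul(5, Mul(-7, 5))) = Add(15, Mul(5, -35)) = Add(15, -175) = -160)
Function('u')(o, x) = Add(-308, Mul(-154, x)) (Function('u')(o, x) = Mul(Add(2, x), Add(-160, Mul(2, 3))) = Mul(Add(2, x), Add(-160, 6)) = Mul(Add(2, x), -154) = Add(-308, Mul(-154, x)))
Add(Add(-316, Function('u')(-17, -16)), 224) = Add(Add(-316, Add(-308, Mul(-154, -16))), 224) = Add(Add(-316, Add(-308, 2464)), 224) = Add(Add(-316, 2156), 224) = Add(1840, 224) = 2064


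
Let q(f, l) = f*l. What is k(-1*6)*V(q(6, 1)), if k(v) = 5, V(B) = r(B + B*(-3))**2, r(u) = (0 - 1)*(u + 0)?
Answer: 720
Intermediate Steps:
r(u) = -u
V(B) = 4*B**2 (V(B) = (-(B + B*(-3)))**2 = (-(B - 3*B))**2 = (-(-2)*B)**2 = (2*B)**2 = 4*B**2)
k(-1*6)*V(q(6, 1)) = 5*(4*(6*1)**2) = 5*(4*6**2) = 5*(4*36) = 5*144 = 720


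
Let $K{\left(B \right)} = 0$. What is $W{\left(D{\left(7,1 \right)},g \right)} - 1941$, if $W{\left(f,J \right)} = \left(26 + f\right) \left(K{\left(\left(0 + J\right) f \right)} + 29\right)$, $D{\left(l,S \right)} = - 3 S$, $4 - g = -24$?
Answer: $-1274$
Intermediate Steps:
$g = 28$ ($g = 4 - -24 = 4 + 24 = 28$)
$W{\left(f,J \right)} = 754 + 29 f$ ($W{\left(f,J \right)} = \left(26 + f\right) \left(0 + 29\right) = \left(26 + f\right) 29 = 754 + 29 f$)
$W{\left(D{\left(7,1 \right)},g \right)} - 1941 = \left(754 + 29 \left(\left(-3\right) 1\right)\right) - 1941 = \left(754 + 29 \left(-3\right)\right) - 1941 = \left(754 - 87\right) - 1941 = 667 - 1941 = -1274$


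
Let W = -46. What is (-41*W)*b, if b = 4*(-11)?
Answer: -82984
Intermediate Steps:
b = -44
(-41*W)*b = -41*(-46)*(-44) = 1886*(-44) = -82984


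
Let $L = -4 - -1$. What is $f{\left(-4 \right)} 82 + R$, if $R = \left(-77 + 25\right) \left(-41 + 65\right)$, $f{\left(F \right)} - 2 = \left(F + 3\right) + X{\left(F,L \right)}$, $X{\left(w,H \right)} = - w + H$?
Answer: $-1084$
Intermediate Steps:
$L = -3$ ($L = -4 + 1 = -3$)
$X{\left(w,H \right)} = H - w$
$f{\left(F \right)} = 2$ ($f{\left(F \right)} = 2 + \left(\left(F + 3\right) - \left(3 + F\right)\right) = 2 + \left(\left(3 + F\right) - \left(3 + F\right)\right) = 2 + 0 = 2$)
$R = -1248$ ($R = \left(-52\right) 24 = -1248$)
$f{\left(-4 \right)} 82 + R = 2 \cdot 82 - 1248 = 164 - 1248 = -1084$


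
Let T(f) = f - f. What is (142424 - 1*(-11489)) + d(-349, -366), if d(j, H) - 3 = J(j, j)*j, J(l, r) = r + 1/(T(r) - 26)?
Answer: 7168991/26 ≈ 2.7573e+5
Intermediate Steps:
T(f) = 0
J(l, r) = -1/26 + r (J(l, r) = r + 1/(0 - 26) = r + 1/(-26) = r - 1/26 = -1/26 + r)
d(j, H) = 3 + j*(-1/26 + j) (d(j, H) = 3 + (-1/26 + j)*j = 3 + j*(-1/26 + j))
(142424 - 1*(-11489)) + d(-349, -366) = (142424 - 1*(-11489)) + (3 + (-349)² - 1/26*(-349)) = (142424 + 11489) + (3 + 121801 + 349/26) = 153913 + 3167253/26 = 7168991/26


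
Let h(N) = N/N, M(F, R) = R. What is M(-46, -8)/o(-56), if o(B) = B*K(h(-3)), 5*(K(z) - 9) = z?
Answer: 5/322 ≈ 0.015528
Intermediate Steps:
h(N) = 1
K(z) = 9 + z/5
o(B) = 46*B/5 (o(B) = B*(9 + (⅕)*1) = B*(9 + ⅕) = B*(46/5) = 46*B/5)
M(-46, -8)/o(-56) = -8/((46/5)*(-56)) = -8/(-2576/5) = -8*(-5/2576) = 5/322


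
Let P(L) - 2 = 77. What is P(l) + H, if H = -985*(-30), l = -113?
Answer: 29629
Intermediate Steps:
P(L) = 79 (P(L) = 2 + 77 = 79)
H = 29550
P(l) + H = 79 + 29550 = 29629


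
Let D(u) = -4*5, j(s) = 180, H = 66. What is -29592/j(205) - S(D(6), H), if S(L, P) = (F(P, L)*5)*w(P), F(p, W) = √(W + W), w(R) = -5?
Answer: -822/5 + 50*I*√10 ≈ -164.4 + 158.11*I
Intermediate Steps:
F(p, W) = √2*√W (F(p, W) = √(2*W) = √2*√W)
D(u) = -20
S(L, P) = -25*√2*√L (S(L, P) = ((√2*√L)*5)*(-5) = (5*√2*√L)*(-5) = -25*√2*√L)
-29592/j(205) - S(D(6), H) = -29592/180 - (-25)*√2*√(-20) = -29592*1/180 - (-25)*√2*2*I*√5 = -822/5 - (-50)*I*√10 = -822/5 + 50*I*√10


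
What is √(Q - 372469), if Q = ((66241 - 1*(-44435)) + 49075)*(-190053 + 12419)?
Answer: I*√28377581603 ≈ 1.6846e+5*I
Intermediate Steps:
Q = -28377209134 (Q = ((66241 + 44435) + 49075)*(-177634) = (110676 + 49075)*(-177634) = 159751*(-177634) = -28377209134)
√(Q - 372469) = √(-28377209134 - 372469) = √(-28377581603) = I*√28377581603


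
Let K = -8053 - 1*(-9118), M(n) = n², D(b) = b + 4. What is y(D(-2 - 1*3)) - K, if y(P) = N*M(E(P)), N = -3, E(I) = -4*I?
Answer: -1113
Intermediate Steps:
D(b) = 4 + b
K = 1065 (K = -8053 + 9118 = 1065)
y(P) = -48*P² (y(P) = -3*16*P² = -48*P²)
y(D(-2 - 1*3)) - K = -48*(4 + (-2 - 1*3))² - 1*1065 = -48*(4 + (-2 - 3))² - 1065 = -48*(4 - 5)² - 1065 = -48*(-1)² - 1065 = -48*1 - 1065 = -48 - 1065 = -1113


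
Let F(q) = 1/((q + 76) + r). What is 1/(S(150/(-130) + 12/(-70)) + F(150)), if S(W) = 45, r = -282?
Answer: 56/2519 ≈ 0.022231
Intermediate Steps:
F(q) = 1/(-206 + q) (F(q) = 1/((q + 76) - 282) = 1/((76 + q) - 282) = 1/(-206 + q))
1/(S(150/(-130) + 12/(-70)) + F(150)) = 1/(45 + 1/(-206 + 150)) = 1/(45 + 1/(-56)) = 1/(45 - 1/56) = 1/(2519/56) = 56/2519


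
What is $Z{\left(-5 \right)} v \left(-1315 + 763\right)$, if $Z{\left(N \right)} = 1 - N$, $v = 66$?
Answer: $-218592$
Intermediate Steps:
$Z{\left(-5 \right)} v \left(-1315 + 763\right) = \left(1 - -5\right) 66 \left(-1315 + 763\right) = \left(1 + 5\right) 66 \left(-552\right) = 6 \cdot 66 \left(-552\right) = 396 \left(-552\right) = -218592$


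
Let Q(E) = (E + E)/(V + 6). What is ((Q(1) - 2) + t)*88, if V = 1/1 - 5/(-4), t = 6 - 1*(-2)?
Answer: 1648/3 ≈ 549.33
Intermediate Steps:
t = 8 (t = 6 + 2 = 8)
V = 9/4 (V = 1*1 - 5*(-¼) = 1 + 5/4 = 9/4 ≈ 2.2500)
Q(E) = 8*E/33 (Q(E) = (E + E)/(9/4 + 6) = (2*E)/(33/4) = (2*E)*(4/33) = 8*E/33)
((Q(1) - 2) + t)*88 = (((8/33)*1 - 2) + 8)*88 = ((8/33 - 2) + 8)*88 = (-58/33 + 8)*88 = (206/33)*88 = 1648/3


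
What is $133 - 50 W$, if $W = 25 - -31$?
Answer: $-2667$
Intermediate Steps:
$W = 56$ ($W = 25 + 31 = 56$)
$133 - 50 W = 133 - 2800 = -2667$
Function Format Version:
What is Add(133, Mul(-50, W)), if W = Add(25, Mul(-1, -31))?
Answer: -2667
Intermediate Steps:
W = 56 (W = Add(25, 31) = 56)
Add(133, Mul(-50, W)) = Add(133, Mul(-50, 56)) = Add(133, -2800) = -2667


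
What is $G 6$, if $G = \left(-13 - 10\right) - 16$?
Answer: $-234$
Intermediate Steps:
$G = -39$ ($G = -23 - 16 = -39$)
$G 6 = \left(-39\right) 6 = -234$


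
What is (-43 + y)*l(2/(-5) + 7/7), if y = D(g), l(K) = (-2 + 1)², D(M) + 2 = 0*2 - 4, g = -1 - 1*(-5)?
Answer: -49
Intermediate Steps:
g = 4 (g = -1 + 5 = 4)
D(M) = -6 (D(M) = -2 + (0*2 - 4) = -2 + (0 - 4) = -2 - 4 = -6)
l(K) = 1 (l(K) = (-1)² = 1)
y = -6
(-43 + y)*l(2/(-5) + 7/7) = (-43 - 6)*1 = -49*1 = -49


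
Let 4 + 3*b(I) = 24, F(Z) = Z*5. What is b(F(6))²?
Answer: 400/9 ≈ 44.444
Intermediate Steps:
F(Z) = 5*Z
b(I) = 20/3 (b(I) = -4/3 + (⅓)*24 = -4/3 + 8 = 20/3)
b(F(6))² = (20/3)² = 400/9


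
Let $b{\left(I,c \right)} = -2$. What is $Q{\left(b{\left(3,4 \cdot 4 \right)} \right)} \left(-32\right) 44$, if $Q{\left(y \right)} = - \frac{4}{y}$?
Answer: $-2816$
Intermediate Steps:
$Q{\left(b{\left(3,4 \cdot 4 \right)} \right)} \left(-32\right) 44 = - \frac{4}{-2} \left(-32\right) 44 = \left(-4\right) \left(- \frac{1}{2}\right) \left(-32\right) 44 = 2 \left(-32\right) 44 = \left(-64\right) 44 = -2816$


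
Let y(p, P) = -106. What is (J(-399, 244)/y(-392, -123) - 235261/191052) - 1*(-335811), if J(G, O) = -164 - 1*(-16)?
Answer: 3400341917131/10125756 ≈ 3.3581e+5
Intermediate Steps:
J(G, O) = -148 (J(G, O) = -164 + 16 = -148)
(J(-399, 244)/y(-392, -123) - 235261/191052) - 1*(-335811) = (-148/(-106) - 235261/191052) - 1*(-335811) = (-148*(-1/106) - 235261*1/191052) + 335811 = (74/53 - 235261/191052) + 335811 = 1669015/10125756 + 335811 = 3400341917131/10125756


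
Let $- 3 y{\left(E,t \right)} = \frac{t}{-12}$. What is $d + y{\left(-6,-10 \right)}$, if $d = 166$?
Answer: $\frac{2983}{18} \approx 165.72$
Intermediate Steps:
$y{\left(E,t \right)} = \frac{t}{36}$ ($y{\left(E,t \right)} = - \frac{t \frac{1}{-12}}{3} = - \frac{t \left(- \frac{1}{12}\right)}{3} = - \frac{\left(- \frac{1}{12}\right) t}{3} = \frac{t}{36}$)
$d + y{\left(-6,-10 \right)} = 166 + \frac{1}{36} \left(-10\right) = 166 - \frac{5}{18} = \frac{2983}{18}$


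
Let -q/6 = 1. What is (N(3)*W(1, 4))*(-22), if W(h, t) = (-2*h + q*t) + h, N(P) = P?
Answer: 1650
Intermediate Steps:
q = -6 (q = -6*1 = -6)
W(h, t) = -h - 6*t (W(h, t) = (-2*h - 6*t) + h = (-6*t - 2*h) + h = -h - 6*t)
(N(3)*W(1, 4))*(-22) = (3*(-1*1 - 6*4))*(-22) = (3*(-1 - 24))*(-22) = (3*(-25))*(-22) = -75*(-22) = 1650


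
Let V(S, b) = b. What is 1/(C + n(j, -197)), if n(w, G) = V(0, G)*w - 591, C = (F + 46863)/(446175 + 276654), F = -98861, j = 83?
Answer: -722829/12246220916 ≈ -5.9025e-5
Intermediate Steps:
C = -51998/722829 (C = (-98861 + 46863)/(446175 + 276654) = -51998/722829 ≈ -0.071937)
n(w, G) = -591 + G*w (n(w, G) = G*w - 591 = -591 + G*w)
1/(C + n(j, -197)) = 1/(-51998/722829 + (-591 - 197*83)) = 1/(-51998/722829 + (-591 - 16351)) = 1/(-51998/722829 - 16942) = 1/(-12246220916/722829) = -722829/12246220916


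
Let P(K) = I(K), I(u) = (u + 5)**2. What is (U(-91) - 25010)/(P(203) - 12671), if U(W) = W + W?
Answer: -25192/30593 ≈ -0.82346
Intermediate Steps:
I(u) = (5 + u)**2
P(K) = (5 + K)**2
U(W) = 2*W
(U(-91) - 25010)/(P(203) - 12671) = (2*(-91) - 25010)/((5 + 203)**2 - 12671) = (-182 - 25010)/(208**2 - 12671) = -25192/(43264 - 12671) = -25192/30593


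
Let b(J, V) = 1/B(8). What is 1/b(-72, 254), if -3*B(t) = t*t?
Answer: -64/3 ≈ -21.333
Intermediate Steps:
B(t) = -t²/3 (B(t) = -t*t/3 = -t²/3)
b(J, V) = -3/64 (b(J, V) = 1/(-⅓*8²) = 1/(-⅓*64) = 1/(-64/3) = -3/64)
1/b(-72, 254) = 1/(-3/64) = -64/3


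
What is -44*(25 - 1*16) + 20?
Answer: -376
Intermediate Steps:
-44*(25 - 1*16) + 20 = -44*(25 - 16) + 20 = -44*9 + 20 = -396 + 20 = -376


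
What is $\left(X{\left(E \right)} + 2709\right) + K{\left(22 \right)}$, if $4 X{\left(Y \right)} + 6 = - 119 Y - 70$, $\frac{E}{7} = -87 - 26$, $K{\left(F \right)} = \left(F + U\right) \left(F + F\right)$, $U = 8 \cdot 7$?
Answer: $\frac{118617}{4} \approx 29654.0$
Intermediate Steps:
$U = 56$
$K{\left(F \right)} = 2 F \left(56 + F\right)$ ($K{\left(F \right)} = \left(F + 56\right) \left(F + F\right) = \left(56 + F\right) 2 F = 2 F \left(56 + F\right)$)
$E = -791$ ($E = 7 \left(-87 - 26\right) = 7 \left(-113\right) = -791$)
$X{\left(Y \right)} = -19 - \frac{119 Y}{4}$ ($X{\left(Y \right)} = - \frac{3}{2} + \frac{- 119 Y - 70}{4} = - \frac{3}{2} + \frac{-70 - 119 Y}{4} = - \frac{3}{2} - \left(\frac{35}{2} + \frac{119 Y}{4}\right) = -19 - \frac{119 Y}{4}$)
$\left(X{\left(E \right)} + 2709\right) + K{\left(22 \right)} = \left(\left(-19 - - \frac{94129}{4}\right) + 2709\right) + 2 \cdot 22 \left(56 + 22\right) = \left(\left(-19 + \frac{94129}{4}\right) + 2709\right) + 2 \cdot 22 \cdot 78 = \left(\frac{94053}{4} + 2709\right) + 3432 = \frac{104889}{4} + 3432 = \frac{118617}{4}$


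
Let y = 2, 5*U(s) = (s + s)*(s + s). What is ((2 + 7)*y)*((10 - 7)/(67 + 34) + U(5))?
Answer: 36414/101 ≈ 360.53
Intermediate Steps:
U(s) = 4*s²/5 (U(s) = ((s + s)*(s + s))/5 = ((2*s)*(2*s))/5 = (4*s²)/5 = 4*s²/5)
((2 + 7)*y)*((10 - 7)/(67 + 34) + U(5)) = ((2 + 7)*2)*((10 - 7)/(67 + 34) + (⅘)*5²) = (9*2)*(3/101 + (⅘)*25) = 18*(3*(1/101) + 20) = 18*(3/101 + 20) = 18*(2023/101) = 36414/101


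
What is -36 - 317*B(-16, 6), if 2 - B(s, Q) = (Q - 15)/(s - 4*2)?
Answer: -4409/8 ≈ -551.13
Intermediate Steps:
B(s, Q) = 2 - (-15 + Q)/(-8 + s) (B(s, Q) = 2 - (Q - 15)/(s - 4*2) = 2 - (-15 + Q)/(s - 8) = 2 - (-15 + Q)/(-8 + s))
-36 - 317*B(-16, 6) = -36 - 317*(-1 - 1*6 + 2*(-16))/(-8 - 16) = -36 - 317*(-1 - 6 - 32)/(-24) = -36 - (-317)*(-39)/24 = -36 - 317*13/8 = -36 - 4121/8 = -4409/8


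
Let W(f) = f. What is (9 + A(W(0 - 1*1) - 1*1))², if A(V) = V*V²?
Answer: 1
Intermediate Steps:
A(V) = V³
(9 + A(W(0 - 1*1) - 1*1))² = (9 + ((0 - 1*1) - 1*1)³)² = (9 + ((0 - 1) - 1)³)² = (9 + (-1 - 1)³)² = (9 + (-2)³)² = (9 - 8)² = 1² = 1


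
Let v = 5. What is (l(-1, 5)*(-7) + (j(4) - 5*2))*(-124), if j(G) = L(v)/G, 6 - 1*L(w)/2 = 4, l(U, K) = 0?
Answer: 1116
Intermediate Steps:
L(w) = 4 (L(w) = 12 - 2*4 = 12 - 8 = 4)
j(G) = 4/G
(l(-1, 5)*(-7) + (j(4) - 5*2))*(-124) = (0*(-7) + (4/4 - 5*2))*(-124) = (0 + (4*(¼) - 10))*(-124) = (0 + (1 - 10))*(-124) = (0 - 9)*(-124) = -9*(-124) = 1116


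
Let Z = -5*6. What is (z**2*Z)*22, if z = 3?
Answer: -5940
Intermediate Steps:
Z = -30
(z**2*Z)*22 = (3**2*(-30))*22 = (9*(-30))*22 = -270*22 = -5940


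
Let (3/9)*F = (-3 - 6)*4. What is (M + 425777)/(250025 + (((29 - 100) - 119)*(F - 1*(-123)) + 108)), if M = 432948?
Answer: 858725/247283 ≈ 3.4726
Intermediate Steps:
F = -108 (F = 3*((-3 - 6)*4) = 3*(-9*4) = 3*(-36) = -108)
(M + 425777)/(250025 + (((29 - 100) - 119)*(F - 1*(-123)) + 108)) = (432948 + 425777)/(250025 + (((29 - 100) - 119)*(-108 - 1*(-123)) + 108)) = 858725/(250025 + ((-71 - 119)*(-108 + 123) + 108)) = 858725/(250025 + (-190*15 + 108)) = 858725/(250025 + (-2850 + 108)) = 858725/(250025 - 2742) = 858725/247283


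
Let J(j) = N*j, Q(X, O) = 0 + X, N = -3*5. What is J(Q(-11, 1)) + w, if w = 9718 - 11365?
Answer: -1482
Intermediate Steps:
N = -15
Q(X, O) = X
w = -1647
J(j) = -15*j
J(Q(-11, 1)) + w = -15*(-11) - 1647 = 165 - 1647 = -1482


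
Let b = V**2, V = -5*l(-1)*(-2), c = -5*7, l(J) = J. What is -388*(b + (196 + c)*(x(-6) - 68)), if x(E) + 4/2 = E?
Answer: 4708768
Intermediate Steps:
x(E) = -2 + E
c = -35
V = -10 (V = -5*(-1)*(-2) = 5*(-2) = -10)
b = 100 (b = (-10)**2 = 100)
-388*(b + (196 + c)*(x(-6) - 68)) = -388*(100 + (196 - 35)*((-2 - 6) - 68)) = -388*(100 + 161*(-8 - 68)) = -388*(100 + 161*(-76)) = -388*(100 - 12236) = -388*(-12136) = 4708768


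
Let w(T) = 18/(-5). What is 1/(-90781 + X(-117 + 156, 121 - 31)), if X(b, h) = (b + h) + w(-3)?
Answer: -5/453278 ≈ -1.1031e-5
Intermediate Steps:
w(T) = -18/5 (w(T) = 18*(-1/5) = -18/5)
X(b, h) = -18/5 + b + h (X(b, h) = (b + h) - 18/5 = -18/5 + b + h)
1/(-90781 + X(-117 + 156, 121 - 31)) = 1/(-90781 + (-18/5 + (-117 + 156) + (121 - 31))) = 1/(-90781 + (-18/5 + 39 + 90)) = 1/(-90781 + 627/5) = 1/(-453278/5) = -5/453278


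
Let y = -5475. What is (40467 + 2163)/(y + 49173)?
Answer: 7105/7283 ≈ 0.97556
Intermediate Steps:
(40467 + 2163)/(y + 49173) = (40467 + 2163)/(-5475 + 49173) = 42630/43698 = 42630*(1/43698) = 7105/7283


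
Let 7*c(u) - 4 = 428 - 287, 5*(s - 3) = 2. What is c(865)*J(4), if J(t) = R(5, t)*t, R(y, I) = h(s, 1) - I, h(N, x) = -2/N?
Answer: -45240/119 ≈ -380.17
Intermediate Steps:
s = 17/5 (s = 3 + (1/5)*2 = 3 + 2/5 = 17/5 ≈ 3.4000)
R(y, I) = -10/17 - I (R(y, I) = -2/17/5 - I = -2*5/17 - I = -10/17 - I)
c(u) = 145/7 (c(u) = 4/7 + (428 - 287)/7 = 4/7 + (1/7)*141 = 4/7 + 141/7 = 145/7)
J(t) = t*(-10/17 - t) (J(t) = (-10/17 - t)*t = t*(-10/17 - t))
c(865)*J(4) = 145*(-1/17*4*(10 + 17*4))/7 = 145*(-1/17*4*(10 + 68))/7 = 145*(-1/17*4*78)/7 = (145/7)*(-312/17) = -45240/119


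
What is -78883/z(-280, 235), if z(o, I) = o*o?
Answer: -11269/11200 ≈ -1.0062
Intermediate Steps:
z(o, I) = o²
-78883/z(-280, 235) = -78883/((-280)²) = -78883/78400 = -78883*1/78400 = -11269/11200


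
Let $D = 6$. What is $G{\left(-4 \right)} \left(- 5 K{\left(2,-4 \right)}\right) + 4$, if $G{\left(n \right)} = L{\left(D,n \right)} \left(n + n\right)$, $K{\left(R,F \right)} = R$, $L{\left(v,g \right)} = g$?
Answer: $-316$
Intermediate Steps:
$G{\left(n \right)} = 2 n^{2}$ ($G{\left(n \right)} = n \left(n + n\right) = n 2 n = 2 n^{2}$)
$G{\left(-4 \right)} \left(- 5 K{\left(2,-4 \right)}\right) + 4 = 2 \left(-4\right)^{2} \left(\left(-5\right) 2\right) + 4 = 2 \cdot 16 \left(-10\right) + 4 = 32 \left(-10\right) + 4 = -320 + 4 = -316$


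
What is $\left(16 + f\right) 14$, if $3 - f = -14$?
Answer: $462$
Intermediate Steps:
$f = 17$ ($f = 3 - -14 = 3 + 14 = 17$)
$\left(16 + f\right) 14 = \left(16 + 17\right) 14 = 33 \cdot 14 = 462$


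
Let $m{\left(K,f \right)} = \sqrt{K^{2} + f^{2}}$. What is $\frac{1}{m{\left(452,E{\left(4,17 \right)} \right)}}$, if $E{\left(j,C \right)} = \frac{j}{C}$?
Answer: $\frac{17 \sqrt{3690242}}{14760968} \approx 0.0022124$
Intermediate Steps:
$\frac{1}{m{\left(452,E{\left(4,17 \right)} \right)}} = \frac{1}{\sqrt{452^{2} + \left(\frac{4}{17}\right)^{2}}} = \frac{1}{\sqrt{204304 + \left(4 \cdot \frac{1}{17}\right)^{2}}} = \frac{1}{\sqrt{204304 + \left(\frac{4}{17}\right)^{2}}} = \frac{1}{\sqrt{204304 + \frac{16}{289}}} = \frac{1}{\sqrt{\frac{59043872}{289}}} = \frac{1}{\frac{4}{17} \sqrt{3690242}} = \frac{17 \sqrt{3690242}}{14760968}$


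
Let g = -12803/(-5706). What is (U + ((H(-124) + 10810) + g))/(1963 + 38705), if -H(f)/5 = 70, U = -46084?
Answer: -203257741/232051608 ≈ -0.87592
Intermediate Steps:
g = 12803/5706 (g = -12803*(-1/5706) = 12803/5706 ≈ 2.2438)
H(f) = -350 (H(f) = -5*70 = -350)
(U + ((H(-124) + 10810) + g))/(1963 + 38705) = (-46084 + ((-350 + 10810) + 12803/5706))/(1963 + 38705) = (-46084 + (10460 + 12803/5706))/40668 = (-46084 + 59697563/5706)*(1/40668) = -203257741/5706*1/40668 = -203257741/232051608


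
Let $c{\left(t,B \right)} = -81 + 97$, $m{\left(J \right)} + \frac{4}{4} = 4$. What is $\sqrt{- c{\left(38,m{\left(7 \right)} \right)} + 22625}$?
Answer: $\sqrt{22609} \approx 150.36$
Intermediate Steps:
$m{\left(J \right)} = 3$ ($m{\left(J \right)} = -1 + 4 = 3$)
$c{\left(t,B \right)} = 16$
$\sqrt{- c{\left(38,m{\left(7 \right)} \right)} + 22625} = \sqrt{\left(-1\right) 16 + 22625} = \sqrt{-16 + 22625} = \sqrt{22609}$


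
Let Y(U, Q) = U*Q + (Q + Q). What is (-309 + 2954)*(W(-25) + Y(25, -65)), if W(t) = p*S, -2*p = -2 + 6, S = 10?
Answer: -4694875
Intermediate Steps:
p = -2 (p = -(-2 + 6)/2 = -½*4 = -2)
Y(U, Q) = 2*Q + Q*U (Y(U, Q) = Q*U + 2*Q = 2*Q + Q*U)
W(t) = -20 (W(t) = -2*10 = -20)
(-309 + 2954)*(W(-25) + Y(25, -65)) = (-309 + 2954)*(-20 - 65*(2 + 25)) = 2645*(-20 - 65*27) = 2645*(-20 - 1755) = 2645*(-1775) = -4694875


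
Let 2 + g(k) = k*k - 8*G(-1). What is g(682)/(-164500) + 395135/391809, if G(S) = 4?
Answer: -11722674031/6445258050 ≈ -1.8188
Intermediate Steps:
g(k) = -34 + k² (g(k) = -2 + (k*k - 8*4) = -2 + (k² - 32) = -2 + (-32 + k²) = -34 + k²)
g(682)/(-164500) + 395135/391809 = (-34 + 682²)/(-164500) + 395135/391809 = (-34 + 465124)*(-1/164500) + 395135*(1/391809) = 465090*(-1/164500) + 395135/391809 = -46509/16450 + 395135/391809 = -11722674031/6445258050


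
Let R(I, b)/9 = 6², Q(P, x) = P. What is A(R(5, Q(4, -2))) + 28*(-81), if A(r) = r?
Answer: -1944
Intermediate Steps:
R(I, b) = 324 (R(I, b) = 9*6² = 9*36 = 324)
A(R(5, Q(4, -2))) + 28*(-81) = 324 + 28*(-81) = 324 - 2268 = -1944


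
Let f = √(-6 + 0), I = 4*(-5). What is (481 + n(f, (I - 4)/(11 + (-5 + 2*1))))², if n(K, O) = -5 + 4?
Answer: 230400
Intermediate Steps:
I = -20
f = I*√6 (f = √(-6) = I*√6 ≈ 2.4495*I)
n(K, O) = -1
(481 + n(f, (I - 4)/(11 + (-5 + 2*1))))² = (481 - 1)² = 480² = 230400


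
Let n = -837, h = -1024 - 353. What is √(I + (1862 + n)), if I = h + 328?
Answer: 2*I*√6 ≈ 4.899*I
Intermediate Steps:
h = -1377
I = -1049 (I = -1377 + 328 = -1049)
√(I + (1862 + n)) = √(-1049 + (1862 - 837)) = √(-1049 + 1025) = √(-24) = 2*I*√6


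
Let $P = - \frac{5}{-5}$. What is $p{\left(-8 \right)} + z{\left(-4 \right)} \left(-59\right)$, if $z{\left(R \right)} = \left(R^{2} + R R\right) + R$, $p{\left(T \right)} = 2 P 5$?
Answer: $-1642$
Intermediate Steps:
$P = 1$ ($P = \left(-5\right) \left(- \frac{1}{5}\right) = 1$)
$p{\left(T \right)} = 10$ ($p{\left(T \right)} = 2 \cdot 1 \cdot 5 = 2 \cdot 5 = 10$)
$z{\left(R \right)} = R + 2 R^{2}$ ($z{\left(R \right)} = \left(R^{2} + R^{2}\right) + R = 2 R^{2} + R = R + 2 R^{2}$)
$p{\left(-8 \right)} + z{\left(-4 \right)} \left(-59\right) = 10 + - 4 \left(1 + 2 \left(-4\right)\right) \left(-59\right) = 10 + - 4 \left(1 - 8\right) \left(-59\right) = 10 + \left(-4\right) \left(-7\right) \left(-59\right) = 10 + 28 \left(-59\right) = 10 - 1652 = -1642$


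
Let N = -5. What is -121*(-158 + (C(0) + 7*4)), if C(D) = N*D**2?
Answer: 15730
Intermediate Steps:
C(D) = -5*D**2
-121*(-158 + (C(0) + 7*4)) = -121*(-158 + (-5*0**2 + 7*4)) = -121*(-158 + (-5*0 + 28)) = -121*(-158 + (0 + 28)) = -121*(-158 + 28) = -121*(-130) = 15730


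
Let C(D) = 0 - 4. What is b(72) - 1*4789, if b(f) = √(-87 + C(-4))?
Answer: -4789 + I*√91 ≈ -4789.0 + 9.5394*I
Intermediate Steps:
C(D) = -4
b(f) = I*√91 (b(f) = √(-87 - 4) = √(-91) = I*√91)
b(72) - 1*4789 = I*√91 - 1*4789 = I*√91 - 4789 = -4789 + I*√91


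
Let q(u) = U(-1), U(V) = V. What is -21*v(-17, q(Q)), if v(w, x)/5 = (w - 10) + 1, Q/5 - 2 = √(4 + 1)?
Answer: 2730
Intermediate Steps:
Q = 10 + 5*√5 (Q = 10 + 5*√(4 + 1) = 10 + 5*√5 ≈ 21.180)
q(u) = -1
v(w, x) = -45 + 5*w (v(w, x) = 5*((w - 10) + 1) = 5*((-10 + w) + 1) = 5*(-9 + w) = -45 + 5*w)
-21*v(-17, q(Q)) = -21*(-45 + 5*(-17)) = -21*(-45 - 85) = -21*(-130) = 2730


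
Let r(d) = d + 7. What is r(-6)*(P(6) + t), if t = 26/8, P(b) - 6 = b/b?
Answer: 41/4 ≈ 10.250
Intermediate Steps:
r(d) = 7 + d
P(b) = 7 (P(b) = 6 + b/b = 6 + 1 = 7)
t = 13/4 (t = 26*(1/8) = 13/4 ≈ 3.2500)
r(-6)*(P(6) + t) = (7 - 6)*(7 + 13/4) = 1*(41/4) = 41/4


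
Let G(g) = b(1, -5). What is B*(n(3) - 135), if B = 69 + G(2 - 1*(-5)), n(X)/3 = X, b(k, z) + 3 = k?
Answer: -8442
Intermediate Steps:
b(k, z) = -3 + k
n(X) = 3*X
G(g) = -2 (G(g) = -3 + 1 = -2)
B = 67 (B = 69 - 2 = 67)
B*(n(3) - 135) = 67*(3*3 - 135) = 67*(9 - 135) = 67*(-126) = -8442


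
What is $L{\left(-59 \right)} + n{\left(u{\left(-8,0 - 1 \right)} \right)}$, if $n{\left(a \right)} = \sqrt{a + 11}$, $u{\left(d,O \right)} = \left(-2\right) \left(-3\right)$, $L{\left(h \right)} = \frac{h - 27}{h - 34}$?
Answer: $\frac{86}{93} + \sqrt{17} \approx 5.0478$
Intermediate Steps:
$L{\left(h \right)} = \frac{-27 + h}{-34 + h}$
$u{\left(d,O \right)} = 6$
$n{\left(a \right)} = \sqrt{11 + a}$
$L{\left(-59 \right)} + n{\left(u{\left(-8,0 - 1 \right)} \right)} = \frac{-27 - 59}{-34 - 59} + \sqrt{11 + 6} = \frac{1}{-93} \left(-86\right) + \sqrt{17} = \left(- \frac{1}{93}\right) \left(-86\right) + \sqrt{17} = \frac{86}{93} + \sqrt{17}$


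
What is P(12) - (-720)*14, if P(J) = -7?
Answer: 10073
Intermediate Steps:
P(12) - (-720)*14 = -7 - (-720)*14 = -7 - 120*(-84) = -7 + 10080 = 10073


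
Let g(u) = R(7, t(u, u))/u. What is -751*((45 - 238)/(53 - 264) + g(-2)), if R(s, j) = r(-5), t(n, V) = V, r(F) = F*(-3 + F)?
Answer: 3024277/211 ≈ 14333.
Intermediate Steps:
R(s, j) = 40 (R(s, j) = -5*(-3 - 5) = -5*(-8) = 40)
g(u) = 40/u
-751*((45 - 238)/(53 - 264) + g(-2)) = -751*((45 - 238)/(53 - 264) + 40/(-2)) = -751*(-193/(-211) + 40*(-½)) = -751*(-193*(-1/211) - 20) = -751*(193/211 - 20) = -751*(-4027/211) = 3024277/211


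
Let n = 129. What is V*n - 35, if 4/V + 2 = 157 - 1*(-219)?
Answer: -6287/187 ≈ -33.620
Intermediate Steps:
V = 2/187 (V = 4/(-2 + (157 - 1*(-219))) = 4/(-2 + (157 + 219)) = 4/(-2 + 376) = 4/374 = 4*(1/374) = 2/187 ≈ 0.010695)
V*n - 35 = (2/187)*129 - 35 = 258/187 - 35 = -6287/187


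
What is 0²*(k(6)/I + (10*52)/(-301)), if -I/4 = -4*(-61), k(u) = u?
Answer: 0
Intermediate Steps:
I = -976 (I = -(-16)*(-61) = -4*244 = -976)
0²*(k(6)/I + (10*52)/(-301)) = 0²*(6/(-976) + (10*52)/(-301)) = 0*(6*(-1/976) + 520*(-1/301)) = 0*(-3/488 - 520/301) = 0*(-254663/146888) = 0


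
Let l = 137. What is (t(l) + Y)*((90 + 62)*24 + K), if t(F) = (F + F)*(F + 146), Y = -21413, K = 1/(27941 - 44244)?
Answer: 3338179269247/16303 ≈ 2.0476e+8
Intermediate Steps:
K = -1/16303 (K = 1/(-16303) = -1/16303 ≈ -6.1338e-5)
t(F) = 2*F*(146 + F) (t(F) = (2*F)*(146 + F) = 2*F*(146 + F))
(t(l) + Y)*((90 + 62)*24 + K) = (2*137*(146 + 137) - 21413)*((90 + 62)*24 - 1/16303) = (2*137*283 - 21413)*(152*24 - 1/16303) = (77542 - 21413)*(3648 - 1/16303) = 56129*(59473343/16303) = 3338179269247/16303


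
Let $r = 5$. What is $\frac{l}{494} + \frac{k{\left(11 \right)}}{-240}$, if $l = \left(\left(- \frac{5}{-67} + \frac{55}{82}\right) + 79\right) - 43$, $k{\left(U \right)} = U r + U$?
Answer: $- \frac{5444809}{27140360} \approx -0.20062$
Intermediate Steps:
$k{\left(U \right)} = 6 U$ ($k{\left(U \right)} = U 5 + U = 5 U + U = 6 U$)
$l = \frac{201879}{5494}$ ($l = \left(\left(\left(-5\right) \left(- \frac{1}{67}\right) + 55 \cdot \frac{1}{82}\right) + 79\right) - 43 = \left(\left(\frac{5}{67} + \frac{55}{82}\right) + 79\right) - 43 = \left(\frac{4095}{5494} + 79\right) - 43 = \frac{438121}{5494} - 43 = \frac{201879}{5494} \approx 36.745$)
$\frac{l}{494} + \frac{k{\left(11 \right)}}{-240} = \frac{201879}{5494 \cdot 494} + \frac{6 \cdot 11}{-240} = \frac{201879}{5494} \cdot \frac{1}{494} + 66 \left(- \frac{1}{240}\right) = \frac{201879}{2714036} - \frac{11}{40} = - \frac{5444809}{27140360}$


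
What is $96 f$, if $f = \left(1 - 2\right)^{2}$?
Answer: $96$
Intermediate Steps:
$f = 1$ ($f = \left(-1\right)^{2} = 1$)
$96 f = 96 \cdot 1 = 96$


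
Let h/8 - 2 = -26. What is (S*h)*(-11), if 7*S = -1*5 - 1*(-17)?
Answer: 25344/7 ≈ 3620.6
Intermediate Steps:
h = -192 (h = 16 + 8*(-26) = 16 - 208 = -192)
S = 12/7 (S = (-1*5 - 1*(-17))/7 = (-5 + 17)/7 = (⅐)*12 = 12/7 ≈ 1.7143)
(S*h)*(-11) = ((12/7)*(-192))*(-11) = -2304/7*(-11) = 25344/7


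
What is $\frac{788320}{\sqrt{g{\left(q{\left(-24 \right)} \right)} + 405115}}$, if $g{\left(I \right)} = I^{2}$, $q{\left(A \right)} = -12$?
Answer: $\frac{788320 \sqrt{405259}}{405259} \approx 1238.3$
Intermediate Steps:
$\frac{788320}{\sqrt{g{\left(q{\left(-24 \right)} \right)} + 405115}} = \frac{788320}{\sqrt{\left(-12\right)^{2} + 405115}} = \frac{788320}{\sqrt{144 + 405115}} = \frac{788320}{\sqrt{405259}} = 788320 \frac{\sqrt{405259}}{405259} = \frac{788320 \sqrt{405259}}{405259}$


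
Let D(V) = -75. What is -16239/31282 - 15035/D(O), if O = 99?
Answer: 93821389/469230 ≈ 199.95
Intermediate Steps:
-16239/31282 - 15035/D(O) = -16239/31282 - 15035/(-75) = -16239*1/31282 - 15035*(-1/75) = -16239/31282 + 3007/15 = 93821389/469230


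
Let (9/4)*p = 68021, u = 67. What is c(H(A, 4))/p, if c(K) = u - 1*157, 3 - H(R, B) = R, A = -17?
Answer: -405/136042 ≈ -0.0029770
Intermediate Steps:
H(R, B) = 3 - R
c(K) = -90 (c(K) = 67 - 1*157 = 67 - 157 = -90)
p = 272084/9 (p = (4/9)*68021 = 272084/9 ≈ 30232.)
c(H(A, 4))/p = -90/272084/9 = -90*9/272084 = -405/136042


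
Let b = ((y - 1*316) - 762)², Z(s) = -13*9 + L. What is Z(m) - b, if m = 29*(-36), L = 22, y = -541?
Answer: -2621256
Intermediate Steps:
m = -1044
Z(s) = -95 (Z(s) = -13*9 + 22 = -117 + 22 = -95)
b = 2621161 (b = ((-541 - 1*316) - 762)² = ((-541 - 316) - 762)² = (-857 - 762)² = (-1619)² = 2621161)
Z(m) - b = -95 - 1*2621161 = -95 - 2621161 = -2621256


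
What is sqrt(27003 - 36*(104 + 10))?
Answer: sqrt(22899) ≈ 151.32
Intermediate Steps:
sqrt(27003 - 36*(104 + 10)) = sqrt(27003 - 36*114) = sqrt(27003 - 4104) = sqrt(22899)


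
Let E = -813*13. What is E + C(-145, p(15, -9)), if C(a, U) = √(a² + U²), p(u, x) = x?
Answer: -10569 + √21106 ≈ -10424.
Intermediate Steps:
E = -10569
C(a, U) = √(U² + a²)
E + C(-145, p(15, -9)) = -10569 + √((-9)² + (-145)²) = -10569 + √(81 + 21025) = -10569 + √21106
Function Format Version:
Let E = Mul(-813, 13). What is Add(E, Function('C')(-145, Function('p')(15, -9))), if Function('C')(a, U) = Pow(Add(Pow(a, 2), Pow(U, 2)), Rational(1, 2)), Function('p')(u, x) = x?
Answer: Add(-10569, Pow(21106, Rational(1, 2))) ≈ -10424.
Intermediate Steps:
E = -10569
Function('C')(a, U) = Pow(Add(Pow(U, 2), Pow(a, 2)), Rational(1, 2))
Add(E, Function('C')(-145, Function('p')(15, -9))) = Add(-10569, Pow(Add(Pow(-9, 2), Pow(-145, 2)), Rational(1, 2))) = Add(-10569, Pow(Add(81, 21025), Rational(1, 2))) = Add(-10569, Pow(21106, Rational(1, 2)))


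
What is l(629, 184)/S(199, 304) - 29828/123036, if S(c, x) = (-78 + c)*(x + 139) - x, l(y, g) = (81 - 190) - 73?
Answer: -403048781/1639423941 ≈ -0.24585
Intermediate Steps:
l(y, g) = -182 (l(y, g) = -109 - 73 = -182)
S(c, x) = -x + (-78 + c)*(139 + x) (S(c, x) = (-78 + c)*(139 + x) - x = -x + (-78 + c)*(139 + x))
l(629, 184)/S(199, 304) - 29828/123036 = -182/(-10842 - 79*304 + 139*199 + 199*304) - 29828/123036 = -182/(-10842 - 24016 + 27661 + 60496) - 29828*1/123036 = -182/53299 - 7457/30759 = -403048781/1639423941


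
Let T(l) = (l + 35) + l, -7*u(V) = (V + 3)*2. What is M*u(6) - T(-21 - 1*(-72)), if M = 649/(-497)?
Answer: -464941/3479 ≈ -133.64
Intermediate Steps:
u(V) = -6/7 - 2*V/7 (u(V) = -(V + 3)*2/7 = -(3 + V)*2/7 = -(6 + 2*V)/7 = -6/7 - 2*V/7)
M = -649/497 (M = 649*(-1/497) = -649/497 ≈ -1.3058)
T(l) = 35 + 2*l (T(l) = (35 + l) + l = 35 + 2*l)
M*u(6) - T(-21 - 1*(-72)) = -649*(-6/7 - 2/7*6)/497 - (35 + 2*(-21 - 1*(-72))) = -649*(-6/7 - 12/7)/497 - (35 + 2*(-21 + 72)) = -649/497*(-18/7) - (35 + 2*51) = 11682/3479 - (35 + 102) = 11682/3479 - 1*137 = 11682/3479 - 137 = -464941/3479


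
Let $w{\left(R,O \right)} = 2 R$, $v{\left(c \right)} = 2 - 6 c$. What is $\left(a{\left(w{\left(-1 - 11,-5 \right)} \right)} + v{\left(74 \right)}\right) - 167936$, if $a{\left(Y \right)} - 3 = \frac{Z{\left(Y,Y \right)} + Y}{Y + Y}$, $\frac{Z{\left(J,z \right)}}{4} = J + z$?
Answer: $- \frac{336741}{2} \approx -1.6837 \cdot 10^{5}$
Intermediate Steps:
$Z{\left(J,z \right)} = 4 J + 4 z$ ($Z{\left(J,z \right)} = 4 \left(J + z\right) = 4 J + 4 z$)
$a{\left(Y \right)} = \frac{15}{2}$ ($a{\left(Y \right)} = 3 + \frac{\left(4 Y + 4 Y\right) + Y}{Y + Y} = 3 + \frac{8 Y + Y}{2 Y} = 3 + 9 Y \frac{1}{2 Y} = 3 + \frac{9}{2} = \frac{15}{2}$)
$\left(a{\left(w{\left(-1 - 11,-5 \right)} \right)} + v{\left(74 \right)}\right) - 167936 = \left(\frac{15}{2} + \left(2 - 444\right)\right) - 167936 = \left(\frac{15}{2} - 442\right) - 167936 = - \frac{869}{2} - 167936 = - \frac{336741}{2}$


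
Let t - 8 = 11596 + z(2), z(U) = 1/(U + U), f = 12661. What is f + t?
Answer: 97061/4 ≈ 24265.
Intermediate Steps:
z(U) = 1/(2*U)
t = 46417/4 (t = 8 + (11596 + (½)/2) = 8 + (11596 + (½)*(½)) = 8 + (11596 + ¼) = 8 + 46385/4 = 46417/4 ≈ 11604.)
f + t = 12661 + 46417/4 = 97061/4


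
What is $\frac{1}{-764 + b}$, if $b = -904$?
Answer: $- \frac{1}{1668} \approx -0.00059952$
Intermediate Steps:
$\frac{1}{-764 + b} = \frac{1}{-764 - 904} = \frac{1}{-1668} = - \frac{1}{1668}$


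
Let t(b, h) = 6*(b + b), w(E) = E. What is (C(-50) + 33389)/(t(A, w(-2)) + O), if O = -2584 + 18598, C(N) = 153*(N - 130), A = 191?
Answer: 5849/18306 ≈ 0.31951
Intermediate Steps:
t(b, h) = 12*b (t(b, h) = 6*(2*b) = 12*b)
C(N) = -19890 + 153*N (C(N) = 153*(-130 + N) = -19890 + 153*N)
O = 16014
(C(-50) + 33389)/(t(A, w(-2)) + O) = ((-19890 + 153*(-50)) + 33389)/(12*191 + 16014) = ((-19890 - 7650) + 33389)/(2292 + 16014) = (-27540 + 33389)/18306 = 5849*(1/18306) = 5849/18306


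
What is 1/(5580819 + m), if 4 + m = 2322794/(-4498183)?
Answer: 4498183/25103524836351 ≈ 1.7919e-7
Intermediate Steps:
m = -20315526/4498183 (m = -4 + 2322794/(-4498183) = -4 + 2322794*(-1/4498183) = -4 - 2322794/4498183 = -20315526/4498183 ≈ -4.5164)
1/(5580819 + m) = 1/(5580819 - 20315526/4498183) = 1/(25103524836351/4498183) = 4498183/25103524836351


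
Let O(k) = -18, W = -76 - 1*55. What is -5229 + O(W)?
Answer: -5247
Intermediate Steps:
W = -131 (W = -76 - 55 = -131)
-5229 + O(W) = -5229 - 18 = -5247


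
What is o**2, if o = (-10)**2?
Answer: 10000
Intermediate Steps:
o = 100
o**2 = 100**2 = 10000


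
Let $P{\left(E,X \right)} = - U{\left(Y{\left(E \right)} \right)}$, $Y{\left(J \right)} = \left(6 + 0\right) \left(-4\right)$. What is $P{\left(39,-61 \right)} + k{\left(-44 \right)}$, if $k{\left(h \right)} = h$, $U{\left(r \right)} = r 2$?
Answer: $4$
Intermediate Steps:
$Y{\left(J \right)} = -24$ ($Y{\left(J \right)} = 6 \left(-4\right) = -24$)
$U{\left(r \right)} = 2 r$
$P{\left(E,X \right)} = 48$ ($P{\left(E,X \right)} = - 2 \left(-24\right) = \left(-1\right) \left(-48\right) = 48$)
$P{\left(39,-61 \right)} + k{\left(-44 \right)} = 48 - 44 = 4$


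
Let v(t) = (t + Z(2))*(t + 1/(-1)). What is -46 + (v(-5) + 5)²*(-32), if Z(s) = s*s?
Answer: -3918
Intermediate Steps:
Z(s) = s²
v(t) = (-1 + t)*(4 + t) (v(t) = (t + 2²)*(t + 1/(-1)) = (t + 4)*(t - 1) = (4 + t)*(-1 + t) = (-1 + t)*(4 + t))
-46 + (v(-5) + 5)²*(-32) = -46 + ((-4 + (-5)² + 3*(-5)) + 5)²*(-32) = -46 + ((-4 + 25 - 15) + 5)²*(-32) = -46 + (6 + 5)²*(-32) = -46 + 11²*(-32) = -46 + 121*(-32) = -46 - 3872 = -3918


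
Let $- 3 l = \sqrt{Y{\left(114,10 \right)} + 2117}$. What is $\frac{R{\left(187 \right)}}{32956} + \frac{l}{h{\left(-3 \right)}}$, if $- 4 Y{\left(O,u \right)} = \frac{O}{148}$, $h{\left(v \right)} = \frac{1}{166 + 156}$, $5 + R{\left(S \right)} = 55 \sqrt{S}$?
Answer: $- \frac{5}{32956} - \frac{805 \sqrt{1854662}}{222} + \frac{5 \sqrt{187}}{2996} \approx -4938.3$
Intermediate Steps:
$R{\left(S \right)} = -5 + 55 \sqrt{S}$
$h{\left(v \right)} = \frac{1}{322}$
$Y{\left(O,u \right)} = - \frac{O}{592}$ ($Y{\left(O,u \right)} = - \frac{O \frac{1}{148}}{4} = - \frac{\frac{1}{148} O}{4} = - \frac{O}{592}$)
$l = - \frac{5 \sqrt{1854662}}{444}$ ($l = - \frac{\sqrt{\left(- \frac{1}{592}\right) 114 + 2117}}{3} = - \frac{\sqrt{- \frac{57}{296} + 2117}}{3} = - \frac{\sqrt{\frac{626575}{296}}}{3} = - \frac{\frac{5}{148} \sqrt{1854662}}{3} = - \frac{5 \sqrt{1854662}}{444} \approx -15.336$)
$\frac{R{\left(187 \right)}}{32956} + \frac{l}{h{\left(-3 \right)}} = \frac{-5 + 55 \sqrt{187}}{32956} + - \frac{5 \sqrt{1854662}}{444} \frac{1}{\frac{1}{322}} = \left(-5 + 55 \sqrt{187}\right) \frac{1}{32956} + - \frac{5 \sqrt{1854662}}{444} \cdot 322 = \left(- \frac{5}{32956} + \frac{5 \sqrt{187}}{2996}\right) - \frac{805 \sqrt{1854662}}{222} = - \frac{5}{32956} - \frac{805 \sqrt{1854662}}{222} + \frac{5 \sqrt{187}}{2996}$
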